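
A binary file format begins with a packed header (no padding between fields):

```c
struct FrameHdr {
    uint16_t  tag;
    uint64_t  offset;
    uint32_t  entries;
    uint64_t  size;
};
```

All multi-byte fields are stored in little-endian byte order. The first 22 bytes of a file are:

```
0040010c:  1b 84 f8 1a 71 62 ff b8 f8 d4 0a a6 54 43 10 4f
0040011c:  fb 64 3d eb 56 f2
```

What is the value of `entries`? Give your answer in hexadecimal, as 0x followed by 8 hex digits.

`entries` follows `tag` (2 B), `offset` (8 B), so it starts at offset 2 + 8 = 10 and occupies 4 bytes.
Bytes at offsets 10..13: 0A A6 54 43.
Little-endian: lowest address holds the least-significant byte.
Reassemble most-significant byte first: 43 54 A6 0A → 0x4354A60A.

0x4354A60A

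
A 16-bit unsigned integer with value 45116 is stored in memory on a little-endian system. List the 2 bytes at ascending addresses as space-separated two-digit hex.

3C B0

45116 in hexadecimal, padded to 16 bits, is 0xB03C.
Split into bytes (most-significant first): B0 3C.
Little-endian stores the least-significant byte at the lowest address.
So at ascending addresses the bytes are 3C B0.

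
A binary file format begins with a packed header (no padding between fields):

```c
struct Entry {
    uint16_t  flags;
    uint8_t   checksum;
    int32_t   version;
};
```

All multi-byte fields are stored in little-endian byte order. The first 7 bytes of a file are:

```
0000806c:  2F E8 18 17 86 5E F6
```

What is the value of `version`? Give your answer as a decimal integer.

-161577449

`version` follows `flags` (2 B), `checksum` (1 B), so it starts at offset 2 + 1 = 3 and occupies 4 bytes.
Bytes at offsets 3..6: 17 86 5E F6.
In little-endian order the low byte comes first in memory.
Reassemble most-significant byte first: F6 5E 86 17 → 0xF65E8617.
Top bit is set, so as a signed 32-bit value this is 0xF65E8617 − 2^32 = -161577449.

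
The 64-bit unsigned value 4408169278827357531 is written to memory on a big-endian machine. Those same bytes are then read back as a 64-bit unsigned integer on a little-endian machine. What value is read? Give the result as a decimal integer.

4408169278827357531 in 64-bit hexadecimal is 0x3D2CF69A864B655B.
Stored big-endian, the bytes at ascending addresses are 3D 2C F6 9A 86 4B 65 5B.
Read back as little-endian, the first byte is least significant, giving 0x5B654B869AF62C3D.
0x5B654B869AF62C3D = 6585753071596743741.

6585753071596743741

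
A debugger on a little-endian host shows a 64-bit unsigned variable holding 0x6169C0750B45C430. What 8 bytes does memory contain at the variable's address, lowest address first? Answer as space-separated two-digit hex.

30 C4 45 0B 75 C0 69 61

Split into bytes (most-significant first): 61 69 C0 75 0B 45 C4 30.
Little-endian: lowest address holds the least-significant byte.
So at ascending addresses the bytes are 30 C4 45 0B 75 C0 69 61.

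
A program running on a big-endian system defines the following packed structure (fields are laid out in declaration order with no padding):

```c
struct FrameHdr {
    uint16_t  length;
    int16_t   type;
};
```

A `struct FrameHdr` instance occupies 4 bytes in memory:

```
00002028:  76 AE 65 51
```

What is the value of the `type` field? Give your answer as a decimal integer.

25937

`type` follows `length` (2 bytes), so it starts at byte offset 2 and occupies 2 bytes.
Bytes at offsets 2..3: 65 51.
In big-endian order the high byte comes first in memory.
The bytes are already most-significant first: 0x6551.
0x6551 = 25937.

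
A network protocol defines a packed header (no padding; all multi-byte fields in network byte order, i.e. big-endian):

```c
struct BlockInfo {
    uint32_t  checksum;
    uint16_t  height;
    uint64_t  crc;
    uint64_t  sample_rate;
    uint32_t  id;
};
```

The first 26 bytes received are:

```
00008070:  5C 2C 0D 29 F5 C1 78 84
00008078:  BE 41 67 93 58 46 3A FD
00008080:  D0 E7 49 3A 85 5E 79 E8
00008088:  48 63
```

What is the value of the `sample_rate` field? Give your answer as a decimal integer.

`sample_rate` follows `checksum` (4 B), `height` (2 B), `crc` (8 B), so it starts at offset 4 + 2 + 8 = 14 and occupies 8 bytes.
Bytes at offsets 14..21: 3A FD D0 E7 49 3A 85 5E.
Big-endian stores the most-significant byte at the lowest address.
The bytes are already most-significant first: 0x3AFDD0E7493A855E.
0x3AFDD0E7493A855E = 4250783315092211038.

4250783315092211038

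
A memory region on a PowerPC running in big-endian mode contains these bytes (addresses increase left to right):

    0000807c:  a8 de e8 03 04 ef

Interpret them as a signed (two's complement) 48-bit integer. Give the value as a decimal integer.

Big-endian stores the most-significant byte at the lowest address.
The bytes are already most-significant first: 0xA8DEE80304EF.
Top bit is set, so as a signed 48-bit value this is 0xA8DEE80304EF − 2^48 = -95799647992593.

-95799647992593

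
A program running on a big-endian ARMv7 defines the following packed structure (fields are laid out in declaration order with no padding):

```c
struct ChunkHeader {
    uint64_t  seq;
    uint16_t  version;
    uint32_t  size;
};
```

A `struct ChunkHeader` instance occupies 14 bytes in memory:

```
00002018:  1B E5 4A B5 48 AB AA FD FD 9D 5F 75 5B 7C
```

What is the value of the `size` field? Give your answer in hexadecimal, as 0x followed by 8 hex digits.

`size` follows `seq` (8 B), `version` (2 B), so it starts at offset 8 + 2 = 10 and occupies 4 bytes.
Bytes at offsets 10..13: 5F 75 5B 7C.
Big-endian stores the most-significant byte at the lowest address.
The bytes are already most-significant first: 0x5F755B7C.

0x5F755B7C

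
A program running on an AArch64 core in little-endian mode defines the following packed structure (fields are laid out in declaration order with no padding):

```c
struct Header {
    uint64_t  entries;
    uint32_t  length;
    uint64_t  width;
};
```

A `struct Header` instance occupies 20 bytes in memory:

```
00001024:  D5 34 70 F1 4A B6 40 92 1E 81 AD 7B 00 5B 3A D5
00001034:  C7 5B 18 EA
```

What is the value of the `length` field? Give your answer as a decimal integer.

2074968350

`length` follows `entries` (8 bytes), so it starts at byte offset 8 and occupies 4 bytes.
Bytes at offsets 8..11: 1E 81 AD 7B.
Little-endian stores the least-significant byte at the lowest address.
Reassemble most-significant byte first: 7B AD 81 1E → 0x7BAD811E.
0x7BAD811E = 2074968350.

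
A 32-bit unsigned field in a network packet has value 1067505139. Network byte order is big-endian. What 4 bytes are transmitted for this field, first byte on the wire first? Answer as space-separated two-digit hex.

1067505139 in hexadecimal, padded to 32 bits, is 0x3FA0D5F3.
Split into bytes (most-significant first): 3F A0 D5 F3.
In big-endian order the high byte comes first in memory.
So the memory order matches the most-significant-first order: 3F A0 D5 F3.

3F A0 D5 F3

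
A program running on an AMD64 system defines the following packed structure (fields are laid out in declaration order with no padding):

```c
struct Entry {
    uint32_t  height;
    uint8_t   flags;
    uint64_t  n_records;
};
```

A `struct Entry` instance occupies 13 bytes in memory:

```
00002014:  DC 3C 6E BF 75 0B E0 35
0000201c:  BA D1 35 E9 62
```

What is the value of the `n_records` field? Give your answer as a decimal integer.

`n_records` follows `height` (4 B), `flags` (1 B), so it starts at offset 4 + 1 = 5 and occupies 8 bytes.
Bytes at offsets 5..12: 0B E0 35 BA D1 35 E9 62.
In little-endian order the low byte comes first in memory.
Reassemble most-significant byte first: 62 E9 35 D1 BA 35 E0 0B → 0x62E935D1BA35E00B.
0x62E935D1BA35E00B = 7127287060179050507.

7127287060179050507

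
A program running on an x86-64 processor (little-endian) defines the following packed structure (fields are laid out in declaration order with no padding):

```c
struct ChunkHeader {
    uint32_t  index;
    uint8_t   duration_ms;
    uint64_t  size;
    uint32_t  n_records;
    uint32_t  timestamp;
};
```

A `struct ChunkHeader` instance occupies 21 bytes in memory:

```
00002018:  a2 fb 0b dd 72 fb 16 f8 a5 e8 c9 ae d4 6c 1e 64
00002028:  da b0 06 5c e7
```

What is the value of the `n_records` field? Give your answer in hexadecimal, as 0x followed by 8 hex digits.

`n_records` follows `index` (4 B), `duration_ms` (1 B), `size` (8 B), so it starts at offset 4 + 1 + 8 = 13 and occupies 4 bytes.
Bytes at offsets 13..16: 6C 1E 64 DA.
In little-endian order the low byte comes first in memory.
Reassemble most-significant byte first: DA 64 1E 6C → 0xDA641E6C.

0xDA641E6C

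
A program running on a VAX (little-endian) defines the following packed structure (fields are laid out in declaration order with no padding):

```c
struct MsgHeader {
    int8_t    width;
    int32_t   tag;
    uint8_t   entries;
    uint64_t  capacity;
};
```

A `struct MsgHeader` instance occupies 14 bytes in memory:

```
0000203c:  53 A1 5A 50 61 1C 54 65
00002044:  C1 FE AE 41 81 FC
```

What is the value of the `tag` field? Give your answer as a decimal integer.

`tag` follows `width` (1 byte), so it starts at byte offset 1 and occupies 4 bytes.
Bytes at offsets 1..4: A1 5A 50 61.
Little-endian: lowest address holds the least-significant byte.
Reassemble most-significant byte first: 61 50 5A A1 → 0x61505AA1.
0x61505AA1 = 1632656033.

1632656033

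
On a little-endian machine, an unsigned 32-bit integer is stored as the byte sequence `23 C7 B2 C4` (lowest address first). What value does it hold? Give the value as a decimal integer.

In little-endian order the low byte comes first in memory.
Reassemble most-significant byte first: C4 B2 C7 23 → 0xC4B2C723.
0xC4B2C723 = 3300050723.

3300050723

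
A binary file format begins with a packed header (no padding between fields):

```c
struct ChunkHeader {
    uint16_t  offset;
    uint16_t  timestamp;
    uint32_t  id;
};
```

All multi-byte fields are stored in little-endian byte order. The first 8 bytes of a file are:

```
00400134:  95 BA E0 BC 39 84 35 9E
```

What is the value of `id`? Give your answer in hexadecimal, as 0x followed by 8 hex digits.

`id` follows `offset` (2 B), `timestamp` (2 B), so it starts at offset 2 + 2 = 4 and occupies 4 bytes.
Bytes at offsets 4..7: 39 84 35 9E.
Little-endian: lowest address holds the least-significant byte.
Reassemble most-significant byte first: 9E 35 84 39 → 0x9E358439.

0x9E358439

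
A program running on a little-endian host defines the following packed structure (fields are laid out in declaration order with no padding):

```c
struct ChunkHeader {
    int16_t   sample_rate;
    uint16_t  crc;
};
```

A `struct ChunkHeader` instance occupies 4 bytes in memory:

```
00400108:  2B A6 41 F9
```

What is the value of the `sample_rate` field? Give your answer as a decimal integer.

-22997

`sample_rate` is the first field, at byte offset 0, occupying 2 bytes.
Bytes at offsets 0..1: 2B A6.
Little-endian: lowest address holds the least-significant byte.
Reassemble most-significant byte first: A6 2B → 0xA62B.
Top bit is set, so as a signed 16-bit value this is 0xA62B − 2^16 = -22997.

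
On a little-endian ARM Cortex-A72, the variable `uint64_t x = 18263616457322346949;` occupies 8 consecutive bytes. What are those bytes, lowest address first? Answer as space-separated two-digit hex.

C5 39 AD 34 67 66 75 FD

18263616457322346949 in hexadecimal, padded to 64 bits, is 0xFD75666734AD39C5.
Split into bytes (most-significant first): FD 75 66 67 34 AD 39 C5.
Little-endian stores the least-significant byte at the lowest address.
So at ascending addresses the bytes are C5 39 AD 34 67 66 75 FD.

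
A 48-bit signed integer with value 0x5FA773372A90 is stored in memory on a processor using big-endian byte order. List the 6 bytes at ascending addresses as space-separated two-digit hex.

Split into bytes (most-significant first): 5F A7 73 37 2A 90.
In big-endian order the high byte comes first in memory.
So the memory order matches the most-significant-first order: 5F A7 73 37 2A 90.

5F A7 73 37 2A 90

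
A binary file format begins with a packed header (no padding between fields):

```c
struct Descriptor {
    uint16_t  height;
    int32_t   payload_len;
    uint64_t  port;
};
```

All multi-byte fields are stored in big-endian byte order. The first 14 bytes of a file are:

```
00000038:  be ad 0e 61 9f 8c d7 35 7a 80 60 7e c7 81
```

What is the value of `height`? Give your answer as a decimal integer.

`height` is the first field, at byte offset 0, occupying 2 bytes.
Bytes at offsets 0..1: BE AD.
Big-endian stores the most-significant byte at the lowest address.
The bytes are already most-significant first: 0xBEAD.
0xBEAD = 48813.

48813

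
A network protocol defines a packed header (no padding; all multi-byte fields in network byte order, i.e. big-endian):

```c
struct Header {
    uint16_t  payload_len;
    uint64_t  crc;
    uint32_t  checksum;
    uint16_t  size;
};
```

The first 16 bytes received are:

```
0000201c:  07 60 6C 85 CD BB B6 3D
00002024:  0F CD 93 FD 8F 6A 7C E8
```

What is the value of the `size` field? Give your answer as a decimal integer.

`size` follows `payload_len` (2 B), `crc` (8 B), `checksum` (4 B), so it starts at offset 2 + 8 + 4 = 14 and occupies 2 bytes.
Bytes at offsets 14..15: 7C E8.
Big-endian stores the most-significant byte at the lowest address.
The bytes are already most-significant first: 0x7CE8.
0x7CE8 = 31976.

31976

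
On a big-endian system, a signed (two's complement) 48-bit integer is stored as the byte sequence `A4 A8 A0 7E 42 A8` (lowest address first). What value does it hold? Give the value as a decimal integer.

-100430822620504

Big-endian: lowest address holds the most-significant byte.
The bytes are already most-significant first: 0xA4A8A07E42A8.
Top bit is set, so as a signed 48-bit value this is 0xA4A8A07E42A8 − 2^48 = -100430822620504.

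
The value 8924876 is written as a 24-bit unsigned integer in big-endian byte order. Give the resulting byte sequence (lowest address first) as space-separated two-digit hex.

88 2E CC

8924876 in hexadecimal, padded to 24 bits, is 0x882ECC.
Split into bytes (most-significant first): 88 2E CC.
Big-endian: lowest address holds the most-significant byte.
So the memory order matches the most-significant-first order: 88 2E CC.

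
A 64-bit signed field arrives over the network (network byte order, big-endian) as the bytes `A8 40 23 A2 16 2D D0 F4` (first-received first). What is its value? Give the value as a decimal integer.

-6323014697764400908

Big-endian stores the most-significant byte at the lowest address.
The bytes are already most-significant first: 0xA84023A2162DD0F4.
Top bit is set, so as a signed 64-bit value this is 0xA84023A2162DD0F4 − 2^64 = -6323014697764400908.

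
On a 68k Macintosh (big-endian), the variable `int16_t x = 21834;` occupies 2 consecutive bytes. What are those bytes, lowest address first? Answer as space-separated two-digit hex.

21834 in hexadecimal, padded to 16 bits, is 0x554A.
Split into bytes (most-significant first): 55 4A.
Big-endian: lowest address holds the most-significant byte.
So the memory order matches the most-significant-first order: 55 4A.

55 4A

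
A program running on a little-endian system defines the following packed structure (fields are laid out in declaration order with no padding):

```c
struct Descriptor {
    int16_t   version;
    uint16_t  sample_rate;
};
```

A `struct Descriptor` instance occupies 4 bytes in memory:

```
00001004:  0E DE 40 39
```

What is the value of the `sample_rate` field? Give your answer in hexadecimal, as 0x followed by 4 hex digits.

0x3940

`sample_rate` follows `version` (2 bytes), so it starts at byte offset 2 and occupies 2 bytes.
Bytes at offsets 2..3: 40 39.
In little-endian order the low byte comes first in memory.
Reassemble most-significant byte first: 39 40 → 0x3940.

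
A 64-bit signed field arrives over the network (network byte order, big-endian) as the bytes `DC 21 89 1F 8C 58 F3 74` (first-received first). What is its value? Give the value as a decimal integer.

Big-endian: lowest address holds the most-significant byte.
The bytes are already most-significant first: 0xDC21891F8C58F374.
Top bit is set, so as a signed 64-bit value this is 0xDC21891F8C58F374 − 2^64 = -2584633942542322828.

-2584633942542322828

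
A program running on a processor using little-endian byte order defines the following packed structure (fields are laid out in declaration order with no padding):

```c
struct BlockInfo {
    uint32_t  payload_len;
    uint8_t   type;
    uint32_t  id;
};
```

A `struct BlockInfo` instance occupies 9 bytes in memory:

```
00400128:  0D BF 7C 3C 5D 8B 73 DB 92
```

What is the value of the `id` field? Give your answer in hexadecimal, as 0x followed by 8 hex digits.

`id` follows `payload_len` (4 B), `type` (1 B), so it starts at offset 4 + 1 = 5 and occupies 4 bytes.
Bytes at offsets 5..8: 8B 73 DB 92.
Little-endian stores the least-significant byte at the lowest address.
Reassemble most-significant byte first: 92 DB 73 8B → 0x92DB738B.

0x92DB738B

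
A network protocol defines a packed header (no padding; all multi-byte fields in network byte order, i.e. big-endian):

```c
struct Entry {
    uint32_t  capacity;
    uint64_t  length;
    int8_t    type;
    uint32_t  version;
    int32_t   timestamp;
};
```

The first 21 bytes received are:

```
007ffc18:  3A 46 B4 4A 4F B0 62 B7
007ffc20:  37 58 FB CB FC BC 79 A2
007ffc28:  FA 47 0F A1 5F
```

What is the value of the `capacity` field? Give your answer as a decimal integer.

`capacity` is the first field, at byte offset 0, occupying 4 bytes.
Bytes at offsets 0..3: 3A 46 B4 4A.
In big-endian order the high byte comes first in memory.
The bytes are already most-significant first: 0x3A46B44A.
0x3A46B44A = 977712202.

977712202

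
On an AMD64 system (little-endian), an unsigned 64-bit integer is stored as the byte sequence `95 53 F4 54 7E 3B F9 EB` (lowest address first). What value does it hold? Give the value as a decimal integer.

17003687281891234709

In little-endian order the low byte comes first in memory.
Reassemble most-significant byte first: EB F9 3B 7E 54 F4 53 95 → 0xEBF93B7E54F45395.
0xEBF93B7E54F45395 = 17003687281891234709.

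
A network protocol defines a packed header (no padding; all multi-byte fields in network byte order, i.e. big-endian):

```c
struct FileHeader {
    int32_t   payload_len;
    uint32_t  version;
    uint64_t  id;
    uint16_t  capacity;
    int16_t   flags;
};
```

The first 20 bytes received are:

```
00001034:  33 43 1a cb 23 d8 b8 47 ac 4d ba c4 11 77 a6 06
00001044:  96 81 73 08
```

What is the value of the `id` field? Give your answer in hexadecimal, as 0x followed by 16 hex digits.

0xAC4DBAC41177A606

`id` follows `payload_len` (4 B), `version` (4 B), so it starts at offset 4 + 4 = 8 and occupies 8 bytes.
Bytes at offsets 8..15: AC 4D BA C4 11 77 A6 06.
Big-endian stores the most-significant byte at the lowest address.
The bytes are already most-significant first: 0xAC4DBAC41177A606.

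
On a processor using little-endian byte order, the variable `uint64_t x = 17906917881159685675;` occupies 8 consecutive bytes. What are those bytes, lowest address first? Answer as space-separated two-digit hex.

17906917881159685675 in hexadecimal, padded to 64 bits, is 0xF88226F0209D162B.
Split into bytes (most-significant first): F8 82 26 F0 20 9D 16 2B.
In little-endian order the low byte comes first in memory.
So at ascending addresses the bytes are 2B 16 9D 20 F0 26 82 F8.

2B 16 9D 20 F0 26 82 F8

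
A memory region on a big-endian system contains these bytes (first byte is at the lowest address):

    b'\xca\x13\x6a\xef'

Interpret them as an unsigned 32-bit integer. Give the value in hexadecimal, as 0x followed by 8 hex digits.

0xCA136AEF

Big-endian stores the most-significant byte at the lowest address.
The bytes are already most-significant first: 0xCA136AEF.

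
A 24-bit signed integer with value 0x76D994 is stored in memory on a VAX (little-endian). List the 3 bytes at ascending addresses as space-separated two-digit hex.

94 D9 76

Split into bytes (most-significant first): 76 D9 94.
In little-endian order the low byte comes first in memory.
So at ascending addresses the bytes are 94 D9 76.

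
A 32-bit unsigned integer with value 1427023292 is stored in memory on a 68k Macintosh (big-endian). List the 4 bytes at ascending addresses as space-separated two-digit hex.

1427023292 in hexadecimal, padded to 32 bits, is 0x550EA5BC.
Split into bytes (most-significant first): 55 0E A5 BC.
Big-endian: lowest address holds the most-significant byte.
So the memory order matches the most-significant-first order: 55 0E A5 BC.

55 0E A5 BC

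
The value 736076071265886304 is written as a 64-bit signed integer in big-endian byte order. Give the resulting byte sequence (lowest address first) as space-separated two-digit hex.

0A 37 11 49 73 77 E0 60

736076071265886304 in hexadecimal, padded to 64 bits, is 0x0A3711497377E060.
Split into bytes (most-significant first): 0A 37 11 49 73 77 E0 60.
Big-endian stores the most-significant byte at the lowest address.
So the memory order matches the most-significant-first order: 0A 37 11 49 73 77 E0 60.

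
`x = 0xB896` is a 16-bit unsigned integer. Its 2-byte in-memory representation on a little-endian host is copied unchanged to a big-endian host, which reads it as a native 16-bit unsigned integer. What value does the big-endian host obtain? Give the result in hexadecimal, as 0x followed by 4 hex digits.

Stored little-endian, the bytes at ascending addresses are 96 B8.
Read back as big-endian, the last byte is least significant, giving 0x96B8.

0x96B8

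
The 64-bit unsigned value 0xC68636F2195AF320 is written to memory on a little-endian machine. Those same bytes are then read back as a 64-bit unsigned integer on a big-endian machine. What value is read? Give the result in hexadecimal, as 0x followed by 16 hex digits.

0x20F35A19F23686C6

Stored little-endian, the bytes at ascending addresses are 20 F3 5A 19 F2 36 86 C6.
Read back as big-endian, the last byte is least significant, giving 0x20F35A19F23686C6.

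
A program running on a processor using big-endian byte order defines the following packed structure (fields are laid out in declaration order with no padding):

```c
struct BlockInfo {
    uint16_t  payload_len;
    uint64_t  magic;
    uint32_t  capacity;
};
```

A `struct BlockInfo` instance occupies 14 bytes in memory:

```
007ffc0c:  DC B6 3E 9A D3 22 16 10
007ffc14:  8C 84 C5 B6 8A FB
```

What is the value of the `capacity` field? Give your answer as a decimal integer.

3317074683

`capacity` follows `payload_len` (2 B), `magic` (8 B), so it starts at offset 2 + 8 = 10 and occupies 4 bytes.
Bytes at offsets 10..13: C5 B6 8A FB.
Big-endian stores the most-significant byte at the lowest address.
The bytes are already most-significant first: 0xC5B68AFB.
0xC5B68AFB = 3317074683.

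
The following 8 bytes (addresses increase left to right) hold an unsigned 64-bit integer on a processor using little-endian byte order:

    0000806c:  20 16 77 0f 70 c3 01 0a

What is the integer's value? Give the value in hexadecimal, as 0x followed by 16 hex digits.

Little-endian stores the least-significant byte at the lowest address.
Reassemble most-significant byte first: 0A 01 C3 70 0F 77 16 20 → 0x0A01C3700F771620.

0x0A01C3700F771620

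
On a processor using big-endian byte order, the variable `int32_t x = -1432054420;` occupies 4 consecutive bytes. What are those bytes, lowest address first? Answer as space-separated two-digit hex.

Two's complement of -1432054420 in 32 bits: 1432054420 = 0x555B6A94; invert → 0xAAA4956B; add 1 → 0xAAA4956C.
Split into bytes (most-significant first): AA A4 95 6C.
Big-endian stores the most-significant byte at the lowest address.
So the memory order matches the most-significant-first order: AA A4 95 6C.

AA A4 95 6C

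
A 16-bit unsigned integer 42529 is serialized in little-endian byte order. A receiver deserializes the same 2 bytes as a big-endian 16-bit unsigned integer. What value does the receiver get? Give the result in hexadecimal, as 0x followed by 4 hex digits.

0x21A6

42529 in 16-bit hexadecimal is 0xA621.
Stored little-endian, the bytes at ascending addresses are 21 A6.
Read back as big-endian, the last byte is least significant, giving 0x21A6.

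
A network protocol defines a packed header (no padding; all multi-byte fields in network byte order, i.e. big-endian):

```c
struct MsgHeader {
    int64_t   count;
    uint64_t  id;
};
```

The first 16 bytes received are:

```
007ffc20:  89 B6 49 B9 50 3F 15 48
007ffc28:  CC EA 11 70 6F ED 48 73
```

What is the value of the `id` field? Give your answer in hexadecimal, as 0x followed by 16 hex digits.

0xCCEA11706FED4873

`id` follows `count` (8 bytes), so it starts at byte offset 8 and occupies 8 bytes.
Bytes at offsets 8..15: CC EA 11 70 6F ED 48 73.
In big-endian order the high byte comes first in memory.
The bytes are already most-significant first: 0xCCEA11706FED4873.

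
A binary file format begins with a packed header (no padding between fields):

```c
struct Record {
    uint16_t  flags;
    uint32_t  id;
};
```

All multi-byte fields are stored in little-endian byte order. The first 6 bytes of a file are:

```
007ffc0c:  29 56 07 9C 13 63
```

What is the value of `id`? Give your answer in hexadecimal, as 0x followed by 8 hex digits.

`id` follows `flags` (2 bytes), so it starts at byte offset 2 and occupies 4 bytes.
Bytes at offsets 2..5: 07 9C 13 63.
Little-endian: lowest address holds the least-significant byte.
Reassemble most-significant byte first: 63 13 9C 07 → 0x63139C07.

0x63139C07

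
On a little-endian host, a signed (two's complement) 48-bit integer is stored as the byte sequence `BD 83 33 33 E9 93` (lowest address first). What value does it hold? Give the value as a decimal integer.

In little-endian order the low byte comes first in memory.
Reassemble most-significant byte first: 93 E9 33 33 83 BD → 0x93E9333383BD.
Top bit is set, so as a signed 48-bit value this is 0x93E9333383BD − 2^48 = -118845181033539.

-118845181033539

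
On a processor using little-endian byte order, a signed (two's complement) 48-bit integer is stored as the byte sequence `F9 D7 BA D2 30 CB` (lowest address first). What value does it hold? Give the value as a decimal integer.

Little-endian stores the least-significant byte at the lowest address.
Reassemble most-significant byte first: CB 30 D2 BA D7 F9 → 0xCB30D2BAD7F9.
Top bit is set, so as a signed 48-bit value this is 0xCB30D2BAD7F9 − 2^48 = -58064422381575.

-58064422381575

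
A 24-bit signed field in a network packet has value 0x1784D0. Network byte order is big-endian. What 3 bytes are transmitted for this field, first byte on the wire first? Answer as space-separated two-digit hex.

17 84 D0

Split into bytes (most-significant first): 17 84 D0.
Big-endian stores the most-significant byte at the lowest address.
So the memory order matches the most-significant-first order: 17 84 D0.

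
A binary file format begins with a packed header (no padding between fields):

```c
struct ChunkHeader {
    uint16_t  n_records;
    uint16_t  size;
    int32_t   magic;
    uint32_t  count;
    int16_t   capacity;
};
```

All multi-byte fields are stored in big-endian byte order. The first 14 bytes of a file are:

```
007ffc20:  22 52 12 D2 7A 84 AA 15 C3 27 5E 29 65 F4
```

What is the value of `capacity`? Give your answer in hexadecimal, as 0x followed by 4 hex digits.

0x65F4

`capacity` follows `n_records` (2 B), `size` (2 B), `magic` (4 B), `count` (4 B), so it starts at offset 2 + 2 + 4 + 4 = 12 and occupies 2 bytes.
Bytes at offsets 12..13: 65 F4.
Big-endian: lowest address holds the most-significant byte.
The bytes are already most-significant first: 0x65F4.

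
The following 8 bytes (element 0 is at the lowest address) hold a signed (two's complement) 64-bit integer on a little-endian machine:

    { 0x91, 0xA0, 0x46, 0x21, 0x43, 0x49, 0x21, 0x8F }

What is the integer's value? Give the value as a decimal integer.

Little-endian: lowest address holds the least-significant byte.
Reassemble most-significant byte first: 8F 21 49 43 21 46 A0 91 → 0x8F2149432146A091.
Top bit is set, so as a signed 64-bit value this is 0x8F2149432146A091 − 2^64 = -8133138899384491887.

-8133138899384491887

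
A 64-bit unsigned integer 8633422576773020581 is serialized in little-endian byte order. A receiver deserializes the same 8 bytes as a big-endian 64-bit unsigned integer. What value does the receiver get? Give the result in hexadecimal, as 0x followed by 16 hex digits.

0xA5BB647C1714D077

8633422576773020581 in 64-bit hexadecimal is 0x77D014177C64BBA5.
Stored little-endian, the bytes at ascending addresses are A5 BB 64 7C 17 14 D0 77.
Read back as big-endian, the last byte is least significant, giving 0xA5BB647C1714D077.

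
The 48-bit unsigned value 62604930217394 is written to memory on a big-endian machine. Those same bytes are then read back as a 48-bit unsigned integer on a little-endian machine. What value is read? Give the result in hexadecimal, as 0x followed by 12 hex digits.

0xB275A058F038

62604930217394 in 48-bit hexadecimal is 0x38F058A075B2.
Stored big-endian, the bytes at ascending addresses are 38 F0 58 A0 75 B2.
Read back as little-endian, the first byte is least significant, giving 0xB275A058F038.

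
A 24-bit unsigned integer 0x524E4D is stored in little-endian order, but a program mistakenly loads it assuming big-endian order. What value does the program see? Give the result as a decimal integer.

Stored little-endian, the bytes at ascending addresses are 4D 4E 52.
Read back as big-endian, the last byte is least significant, giving 0x4D4E52.
0x4D4E52 = 5066322.

5066322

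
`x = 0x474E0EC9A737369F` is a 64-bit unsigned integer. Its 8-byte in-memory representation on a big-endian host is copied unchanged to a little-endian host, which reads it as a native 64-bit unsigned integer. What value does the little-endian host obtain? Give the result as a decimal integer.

11472418294545141319

Stored big-endian, the bytes at ascending addresses are 47 4E 0E C9 A7 37 36 9F.
Read back as little-endian, the first byte is least significant, giving 0x9F3637A7C90E4E47.
0x9F3637A7C90E4E47 = 11472418294545141319.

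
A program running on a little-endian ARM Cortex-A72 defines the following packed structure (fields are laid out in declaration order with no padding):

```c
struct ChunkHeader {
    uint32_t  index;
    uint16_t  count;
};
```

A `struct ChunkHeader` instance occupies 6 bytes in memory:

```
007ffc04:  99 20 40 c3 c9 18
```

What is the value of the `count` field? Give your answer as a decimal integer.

6345

`count` follows `index` (4 bytes), so it starts at byte offset 4 and occupies 2 bytes.
Bytes at offsets 4..5: C9 18.
Little-endian stores the least-significant byte at the lowest address.
Reassemble most-significant byte first: 18 C9 → 0x18C9.
0x18C9 = 6345.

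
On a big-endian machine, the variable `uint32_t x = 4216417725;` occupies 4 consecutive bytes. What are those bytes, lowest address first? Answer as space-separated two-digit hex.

4216417725 in hexadecimal, padded to 32 bits, is 0xFB516DBD.
Split into bytes (most-significant first): FB 51 6D BD.
Big-endian: lowest address holds the most-significant byte.
So the memory order matches the most-significant-first order: FB 51 6D BD.

FB 51 6D BD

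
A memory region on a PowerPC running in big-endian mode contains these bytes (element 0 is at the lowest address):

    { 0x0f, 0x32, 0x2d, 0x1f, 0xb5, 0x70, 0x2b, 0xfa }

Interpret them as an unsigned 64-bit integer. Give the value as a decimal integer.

1094987273615715322

Big-endian: lowest address holds the most-significant byte.
The bytes are already most-significant first: 0x0F322D1FB5702BFA.
0x0F322D1FB5702BFA = 1094987273615715322.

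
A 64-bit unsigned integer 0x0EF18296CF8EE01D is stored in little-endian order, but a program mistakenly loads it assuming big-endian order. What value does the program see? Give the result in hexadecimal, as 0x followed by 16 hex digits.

Stored little-endian, the bytes at ascending addresses are 1D E0 8E CF 96 82 F1 0E.
Read back as big-endian, the last byte is least significant, giving 0x1DE08ECF9682F10E.

0x1DE08ECF9682F10E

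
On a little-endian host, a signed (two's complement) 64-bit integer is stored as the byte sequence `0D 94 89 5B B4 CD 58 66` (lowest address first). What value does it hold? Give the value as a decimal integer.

Little-endian stores the least-significant byte at the lowest address.
Reassemble most-significant byte first: 66 58 CD B4 5B 89 94 0D → 0x6658CDB45B89940D.
0x6658CDB45B89940D = 7374870564332737549.

7374870564332737549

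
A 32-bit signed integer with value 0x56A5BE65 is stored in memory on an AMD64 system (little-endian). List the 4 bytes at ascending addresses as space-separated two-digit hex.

65 BE A5 56

Split into bytes (most-significant first): 56 A5 BE 65.
Little-endian: lowest address holds the least-significant byte.
So at ascending addresses the bytes are 65 BE A5 56.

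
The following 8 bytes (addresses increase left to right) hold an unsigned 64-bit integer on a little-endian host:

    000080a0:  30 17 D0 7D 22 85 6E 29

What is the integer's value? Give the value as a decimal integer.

2985469986179389232

Little-endian: lowest address holds the least-significant byte.
Reassemble most-significant byte first: 29 6E 85 22 7D D0 17 30 → 0x296E85227DD01730.
0x296E85227DD01730 = 2985469986179389232.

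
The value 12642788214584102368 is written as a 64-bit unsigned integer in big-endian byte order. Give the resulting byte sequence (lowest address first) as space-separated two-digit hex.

12642788214584102368 in hexadecimal, padded to 64 bits, is 0xAF7434E594C7CDE0.
Split into bytes (most-significant first): AF 74 34 E5 94 C7 CD E0.
Big-endian: lowest address holds the most-significant byte.
So the memory order matches the most-significant-first order: AF 74 34 E5 94 C7 CD E0.

AF 74 34 E5 94 C7 CD E0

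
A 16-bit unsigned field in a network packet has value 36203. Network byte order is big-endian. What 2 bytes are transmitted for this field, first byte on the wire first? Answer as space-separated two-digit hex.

36203 in hexadecimal, padded to 16 bits, is 0x8D6B.
Split into bytes (most-significant first): 8D 6B.
Big-endian: lowest address holds the most-significant byte.
So the memory order matches the most-significant-first order: 8D 6B.

8D 6B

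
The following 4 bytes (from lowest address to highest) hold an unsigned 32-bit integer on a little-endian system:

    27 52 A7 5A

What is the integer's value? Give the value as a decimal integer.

In little-endian order the low byte comes first in memory.
Reassemble most-significant byte first: 5A A7 52 27 → 0x5AA75227.
0x5AA75227 = 1520914983.

1520914983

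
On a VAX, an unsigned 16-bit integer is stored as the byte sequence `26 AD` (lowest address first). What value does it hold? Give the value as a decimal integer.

44326

Little-endian stores the least-significant byte at the lowest address.
Reassemble most-significant byte first: AD 26 → 0xAD26.
0xAD26 = 44326.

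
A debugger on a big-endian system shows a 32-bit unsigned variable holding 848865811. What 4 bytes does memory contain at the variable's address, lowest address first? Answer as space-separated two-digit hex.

848865811 in hexadecimal, padded to 32 bits, is 0x3298AA13.
Split into bytes (most-significant first): 32 98 AA 13.
In big-endian order the high byte comes first in memory.
So the memory order matches the most-significant-first order: 32 98 AA 13.

32 98 AA 13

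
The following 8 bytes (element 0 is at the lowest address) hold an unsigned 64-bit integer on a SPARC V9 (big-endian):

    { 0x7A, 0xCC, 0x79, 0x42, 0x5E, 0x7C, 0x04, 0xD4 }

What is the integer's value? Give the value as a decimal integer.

In big-endian order the high byte comes first in memory.
The bytes are already most-significant first: 0x7ACC79425E7C04D4.
0x7ACC79425E7C04D4 = 8848580693836170452.

8848580693836170452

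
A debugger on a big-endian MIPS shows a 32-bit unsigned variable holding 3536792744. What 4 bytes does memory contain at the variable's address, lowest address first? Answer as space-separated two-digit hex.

3536792744 in hexadecimal, padded to 32 bits, is 0xD2CF2CA8.
Split into bytes (most-significant first): D2 CF 2C A8.
Big-endian stores the most-significant byte at the lowest address.
So the memory order matches the most-significant-first order: D2 CF 2C A8.

D2 CF 2C A8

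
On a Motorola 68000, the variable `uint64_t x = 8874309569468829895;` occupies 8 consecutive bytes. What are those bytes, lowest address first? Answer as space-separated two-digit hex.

8874309569468829895 in hexadecimal, padded to 64 bits, is 0x7B27E1890B0A10C7.
Split into bytes (most-significant first): 7B 27 E1 89 0B 0A 10 C7.
Big-endian: lowest address holds the most-significant byte.
So the memory order matches the most-significant-first order: 7B 27 E1 89 0B 0A 10 C7.

7B 27 E1 89 0B 0A 10 C7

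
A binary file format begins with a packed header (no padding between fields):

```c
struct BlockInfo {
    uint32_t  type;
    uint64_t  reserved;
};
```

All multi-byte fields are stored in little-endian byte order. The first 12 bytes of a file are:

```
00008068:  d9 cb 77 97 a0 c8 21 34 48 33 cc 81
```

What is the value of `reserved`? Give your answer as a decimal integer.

`reserved` follows `type` (4 bytes), so it starts at byte offset 4 and occupies 8 bytes.
Bytes at offsets 4..11: A0 C8 21 34 48 33 CC 81.
Little-endian: lowest address holds the least-significant byte.
Reassemble most-significant byte first: 81 CC 33 48 34 21 C8 A0 → 0x81CC33483421C8A0.
0x81CC33483421C8A0 = 9352906911346968736.

9352906911346968736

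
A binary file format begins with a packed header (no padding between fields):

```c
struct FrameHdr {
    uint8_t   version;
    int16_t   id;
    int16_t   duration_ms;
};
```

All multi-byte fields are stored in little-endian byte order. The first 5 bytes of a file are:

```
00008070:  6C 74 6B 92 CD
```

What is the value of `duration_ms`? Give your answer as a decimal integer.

`duration_ms` follows `version` (1 B), `id` (2 B), so it starts at offset 1 + 2 = 3 and occupies 2 bytes.
Bytes at offsets 3..4: 92 CD.
Little-endian stores the least-significant byte at the lowest address.
Reassemble most-significant byte first: CD 92 → 0xCD92.
Top bit is set, so as a signed 16-bit value this is 0xCD92 − 2^16 = -12910.

-12910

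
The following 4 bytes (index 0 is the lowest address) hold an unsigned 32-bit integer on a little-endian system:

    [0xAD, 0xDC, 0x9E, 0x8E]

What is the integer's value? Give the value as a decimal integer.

Little-endian stores the least-significant byte at the lowest address.
Reassemble most-significant byte first: 8E 9E DC AD → 0x8E9EDCAD.
0x8E9EDCAD = 2392775853.

2392775853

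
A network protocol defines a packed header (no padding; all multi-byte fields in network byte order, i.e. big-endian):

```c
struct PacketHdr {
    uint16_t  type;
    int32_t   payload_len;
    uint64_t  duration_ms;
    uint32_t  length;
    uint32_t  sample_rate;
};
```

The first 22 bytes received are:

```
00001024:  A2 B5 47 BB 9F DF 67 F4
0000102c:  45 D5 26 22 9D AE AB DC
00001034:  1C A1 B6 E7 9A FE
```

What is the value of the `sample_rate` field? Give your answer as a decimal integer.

`sample_rate` follows `type` (2 B), `payload_len` (4 B), `duration_ms` (8 B), `length` (4 B), so it starts at offset 2 + 4 + 8 + 4 = 18 and occupies 4 bytes.
Bytes at offsets 18..21: B6 E7 9A FE.
Big-endian: lowest address holds the most-significant byte.
The bytes are already most-significant first: 0xB6E79AFE.
0xB6E79AFE = 3068631806.

3068631806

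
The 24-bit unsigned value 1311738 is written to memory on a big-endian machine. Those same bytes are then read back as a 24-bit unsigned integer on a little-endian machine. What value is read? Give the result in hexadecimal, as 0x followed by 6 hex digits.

1311738 in 24-bit hexadecimal is 0x1403FA.
Stored big-endian, the bytes at ascending addresses are 14 03 FA.
Read back as little-endian, the first byte is least significant, giving 0xFA0314.

0xFA0314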